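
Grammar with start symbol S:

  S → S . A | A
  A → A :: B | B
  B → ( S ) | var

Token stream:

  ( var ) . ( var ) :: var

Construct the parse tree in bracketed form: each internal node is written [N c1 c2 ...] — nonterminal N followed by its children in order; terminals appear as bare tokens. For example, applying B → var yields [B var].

[S [S [A [B ( [S [A [B var]]] )]]] . [A [A [B ( [S [A [B var]]] )]] :: [B var]]]

S
S . A
A . A
B . A
( S ) . A
( A ) . A
( B ) . A
( var ) . A
( var ) . A :: B
( var ) . B :: B
( var ) . ( S ) :: B
( var ) . ( A ) :: B
( var ) . ( B ) :: B
( var ) . ( var ) :: B
( var ) . ( var ) :: var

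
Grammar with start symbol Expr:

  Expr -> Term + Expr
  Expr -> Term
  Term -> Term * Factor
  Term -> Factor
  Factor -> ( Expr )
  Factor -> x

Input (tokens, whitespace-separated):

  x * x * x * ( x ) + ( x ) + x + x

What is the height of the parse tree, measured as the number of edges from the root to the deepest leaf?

7

[Expr [Term [Term [Term [Term [Factor x]] * [Factor x]] * [Factor x]] * [Factor ( [Expr [Term [Factor x]]] )]] + [Expr [Term [Factor ( [Expr [Term [Factor x]]] )]] + [Expr [Term [Factor x]] + [Expr [Term [Factor x]]]]]]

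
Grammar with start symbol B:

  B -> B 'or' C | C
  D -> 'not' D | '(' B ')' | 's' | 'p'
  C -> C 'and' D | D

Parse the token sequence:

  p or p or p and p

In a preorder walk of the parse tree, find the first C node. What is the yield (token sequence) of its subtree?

p

[B [B [B [C [D p]]] or [C [D p]]] or [C [C [D p]] and [D p]]]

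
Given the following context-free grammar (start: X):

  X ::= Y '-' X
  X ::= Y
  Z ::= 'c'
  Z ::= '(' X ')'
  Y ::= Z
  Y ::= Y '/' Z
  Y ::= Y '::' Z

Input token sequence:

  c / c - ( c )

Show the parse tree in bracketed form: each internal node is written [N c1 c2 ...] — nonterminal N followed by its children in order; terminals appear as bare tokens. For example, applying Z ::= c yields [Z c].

[X [Y [Y [Z c]] / [Z c]] - [X [Y [Z ( [X [Y [Z c]]] )]]]]

X
Y - X
Y / Z - X
Z / Z - X
c / Z - X
c / c - X
c / c - Y
c / c - Z
c / c - ( X )
c / c - ( Y )
c / c - ( Z )
c / c - ( c )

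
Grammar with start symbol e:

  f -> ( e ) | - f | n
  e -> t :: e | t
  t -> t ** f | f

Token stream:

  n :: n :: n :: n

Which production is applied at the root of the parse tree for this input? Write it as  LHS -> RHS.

e -> t :: e

[e [t [f n]] :: [e [t [f n]] :: [e [t [f n]] :: [e [t [f n]]]]]]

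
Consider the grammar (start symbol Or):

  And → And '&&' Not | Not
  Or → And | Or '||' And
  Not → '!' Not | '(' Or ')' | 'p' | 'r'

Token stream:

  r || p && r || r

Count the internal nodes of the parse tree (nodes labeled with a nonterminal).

[Or [Or [Or [And [Not r]]] || [And [And [Not p]] && [Not r]]] || [And [Not r]]]

11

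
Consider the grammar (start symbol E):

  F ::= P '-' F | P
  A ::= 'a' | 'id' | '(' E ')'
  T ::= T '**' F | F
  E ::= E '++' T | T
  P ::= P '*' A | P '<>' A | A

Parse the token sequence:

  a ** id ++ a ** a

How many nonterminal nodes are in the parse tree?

18

[E [E [T [T [F [P [A a]]]] ** [F [P [A id]]]]] ++ [T [T [F [P [A a]]]] ** [F [P [A a]]]]]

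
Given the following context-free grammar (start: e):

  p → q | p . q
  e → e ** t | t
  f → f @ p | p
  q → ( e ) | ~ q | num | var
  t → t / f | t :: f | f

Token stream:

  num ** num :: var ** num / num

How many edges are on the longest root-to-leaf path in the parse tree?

7

[e [e [e [t [f [p [q num]]]]] ** [t [t [f [p [q num]]]] :: [f [p [q var]]]]] ** [t [t [f [p [q num]]]] / [f [p [q num]]]]]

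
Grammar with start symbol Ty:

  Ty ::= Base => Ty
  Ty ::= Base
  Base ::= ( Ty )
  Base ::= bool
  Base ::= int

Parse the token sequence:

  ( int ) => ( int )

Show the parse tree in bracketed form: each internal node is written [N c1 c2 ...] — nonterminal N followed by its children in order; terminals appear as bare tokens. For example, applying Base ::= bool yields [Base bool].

[Ty [Base ( [Ty [Base int]] )] => [Ty [Base ( [Ty [Base int]] )]]]

Ty
Base => Ty
( Ty ) => Ty
( Base ) => Ty
( int ) => Ty
( int ) => Base
( int ) => ( Ty )
( int ) => ( Base )
( int ) => ( int )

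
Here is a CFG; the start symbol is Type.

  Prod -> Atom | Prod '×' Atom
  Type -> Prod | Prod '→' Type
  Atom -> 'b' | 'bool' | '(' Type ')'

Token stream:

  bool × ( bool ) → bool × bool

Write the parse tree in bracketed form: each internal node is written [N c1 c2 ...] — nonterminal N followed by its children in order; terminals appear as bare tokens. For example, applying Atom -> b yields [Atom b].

Type
Prod → Type
Prod × Atom → Type
Atom × Atom → Type
bool × Atom → Type
bool × ( Type ) → Type
bool × ( Prod ) → Type
bool × ( Atom ) → Type
bool × ( bool ) → Type
bool × ( bool ) → Prod
bool × ( bool ) → Prod × Atom
bool × ( bool ) → Atom × Atom
bool × ( bool ) → bool × Atom
bool × ( bool ) → bool × bool

[Type [Prod [Prod [Atom bool]] × [Atom ( [Type [Prod [Atom bool]]] )]] → [Type [Prod [Prod [Atom bool]] × [Atom bool]]]]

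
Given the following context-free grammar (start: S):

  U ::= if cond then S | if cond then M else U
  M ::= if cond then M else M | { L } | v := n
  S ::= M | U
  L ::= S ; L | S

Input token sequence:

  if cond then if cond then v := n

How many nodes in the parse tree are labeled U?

[S [U if cond then [S [U if cond then [S [M v := n]]]]]]

2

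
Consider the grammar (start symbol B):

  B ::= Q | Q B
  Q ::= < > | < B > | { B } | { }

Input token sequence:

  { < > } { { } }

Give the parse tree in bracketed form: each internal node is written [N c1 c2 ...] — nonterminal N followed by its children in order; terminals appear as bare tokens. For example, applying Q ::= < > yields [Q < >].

[B [Q { [B [Q < >]] }] [B [Q { [B [Q { }]] }]]]

B
Q B
{ B } B
{ Q } B
{ < > } B
{ < > } Q
{ < > } { B }
{ < > } { Q }
{ < > } { { } }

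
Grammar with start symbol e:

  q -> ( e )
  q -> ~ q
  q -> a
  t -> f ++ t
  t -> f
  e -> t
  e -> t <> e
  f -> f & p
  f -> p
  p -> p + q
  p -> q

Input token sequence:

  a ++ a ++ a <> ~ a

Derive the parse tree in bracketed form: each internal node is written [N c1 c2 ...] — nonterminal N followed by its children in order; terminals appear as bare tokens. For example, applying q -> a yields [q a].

[e [t [f [p [q a]]] ++ [t [f [p [q a]]] ++ [t [f [p [q a]]]]]] <> [e [t [f [p [q ~ [q a]]]]]]]

e
t <> e
f ++ t <> e
p ++ t <> e
q ++ t <> e
a ++ t <> e
a ++ f ++ t <> e
a ++ p ++ t <> e
a ++ q ++ t <> e
a ++ a ++ t <> e
a ++ a ++ f <> e
a ++ a ++ p <> e
a ++ a ++ q <> e
a ++ a ++ a <> e
a ++ a ++ a <> t
a ++ a ++ a <> f
a ++ a ++ a <> p
a ++ a ++ a <> q
a ++ a ++ a <> ~ q
a ++ a ++ a <> ~ a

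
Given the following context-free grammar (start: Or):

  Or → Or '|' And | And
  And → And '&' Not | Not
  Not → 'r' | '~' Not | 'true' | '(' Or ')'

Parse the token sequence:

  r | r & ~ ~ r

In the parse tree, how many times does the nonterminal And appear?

[Or [Or [And [Not r]]] | [And [And [Not r]] & [Not ~ [Not ~ [Not r]]]]]

3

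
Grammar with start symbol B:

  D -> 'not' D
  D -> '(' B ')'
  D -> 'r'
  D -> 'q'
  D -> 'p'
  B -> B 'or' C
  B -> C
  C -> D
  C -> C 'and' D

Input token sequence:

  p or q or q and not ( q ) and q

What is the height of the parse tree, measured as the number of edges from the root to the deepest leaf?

[B [B [B [C [D p]]] or [C [D q]]] or [C [C [C [D q]] and [D not [D ( [B [C [D q]]] )]]] and [D q]]]

8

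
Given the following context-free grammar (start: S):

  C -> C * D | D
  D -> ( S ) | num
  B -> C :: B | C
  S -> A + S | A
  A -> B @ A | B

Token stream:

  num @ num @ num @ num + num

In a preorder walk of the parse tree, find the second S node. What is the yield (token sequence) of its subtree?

[S [A [B [C [D num]]] @ [A [B [C [D num]]] @ [A [B [C [D num]]] @ [A [B [C [D num]]]]]]] + [S [A [B [C [D num]]]]]]

num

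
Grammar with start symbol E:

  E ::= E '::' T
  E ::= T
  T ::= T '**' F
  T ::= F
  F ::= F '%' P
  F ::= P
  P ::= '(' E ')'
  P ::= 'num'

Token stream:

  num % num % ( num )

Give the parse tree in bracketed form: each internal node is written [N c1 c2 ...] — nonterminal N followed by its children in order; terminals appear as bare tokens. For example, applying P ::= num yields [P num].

E
T
F
F % P
F % P % P
P % P % P
num % P % P
num % num % P
num % num % ( E )
num % num % ( T )
num % num % ( F )
num % num % ( P )
num % num % ( num )

[E [T [F [F [F [P num]] % [P num]] % [P ( [E [T [F [P num]]]] )]]]]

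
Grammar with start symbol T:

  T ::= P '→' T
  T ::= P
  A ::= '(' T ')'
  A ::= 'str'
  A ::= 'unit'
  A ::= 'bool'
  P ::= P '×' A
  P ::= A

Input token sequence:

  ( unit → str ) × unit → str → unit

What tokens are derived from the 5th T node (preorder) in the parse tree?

unit

[T [P [P [A ( [T [P [A unit]] → [T [P [A str]]]] )]] × [A unit]] → [T [P [A str]] → [T [P [A unit]]]]]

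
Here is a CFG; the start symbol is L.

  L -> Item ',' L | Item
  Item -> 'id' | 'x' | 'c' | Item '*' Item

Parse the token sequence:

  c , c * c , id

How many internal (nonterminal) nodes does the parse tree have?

8

[L [Item c] , [L [Item [Item c] * [Item c]] , [L [Item id]]]]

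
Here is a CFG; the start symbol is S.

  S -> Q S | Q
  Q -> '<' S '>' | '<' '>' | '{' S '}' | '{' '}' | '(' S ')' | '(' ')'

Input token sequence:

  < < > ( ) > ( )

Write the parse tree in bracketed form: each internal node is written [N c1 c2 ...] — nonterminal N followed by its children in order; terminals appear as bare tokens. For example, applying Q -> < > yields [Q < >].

[S [Q < [S [Q < >] [S [Q ( )]]] >] [S [Q ( )]]]

S
Q S
< S > S
< Q S > S
< < > S > S
< < > Q > S
< < > ( ) > S
< < > ( ) > Q
< < > ( ) > ( )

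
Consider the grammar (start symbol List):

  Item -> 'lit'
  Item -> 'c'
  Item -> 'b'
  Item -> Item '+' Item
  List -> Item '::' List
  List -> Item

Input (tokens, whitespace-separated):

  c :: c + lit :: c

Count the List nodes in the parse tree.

3

[List [Item c] :: [List [Item [Item c] + [Item lit]] :: [List [Item c]]]]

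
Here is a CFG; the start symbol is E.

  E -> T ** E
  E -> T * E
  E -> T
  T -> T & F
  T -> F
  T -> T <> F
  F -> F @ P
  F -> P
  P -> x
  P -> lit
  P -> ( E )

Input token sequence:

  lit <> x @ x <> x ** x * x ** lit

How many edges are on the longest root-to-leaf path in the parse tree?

[E [T [T [T [F [P lit]]] <> [F [F [P x]] @ [P x]]] <> [F [P x]]] ** [E [T [F [P x]]] * [E [T [F [P x]]] ** [E [T [F [P lit]]]]]]]

7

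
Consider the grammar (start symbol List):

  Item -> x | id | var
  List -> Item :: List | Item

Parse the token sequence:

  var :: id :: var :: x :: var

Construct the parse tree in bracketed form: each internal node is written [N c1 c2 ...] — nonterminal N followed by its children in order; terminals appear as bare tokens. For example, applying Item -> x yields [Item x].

List
Item :: List
var :: List
var :: Item :: List
var :: id :: List
var :: id :: Item :: List
var :: id :: var :: List
var :: id :: var :: Item :: List
var :: id :: var :: x :: List
var :: id :: var :: x :: Item
var :: id :: var :: x :: var

[List [Item var] :: [List [Item id] :: [List [Item var] :: [List [Item x] :: [List [Item var]]]]]]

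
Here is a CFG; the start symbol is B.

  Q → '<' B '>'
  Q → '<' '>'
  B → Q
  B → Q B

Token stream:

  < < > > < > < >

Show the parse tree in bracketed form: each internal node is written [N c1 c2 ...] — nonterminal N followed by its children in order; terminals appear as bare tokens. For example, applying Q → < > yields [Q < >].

[B [Q < [B [Q < >]] >] [B [Q < >] [B [Q < >]]]]

B
Q B
< B > B
< Q > B
< < > > B
< < > > Q B
< < > > < > B
< < > > < > Q
< < > > < > < >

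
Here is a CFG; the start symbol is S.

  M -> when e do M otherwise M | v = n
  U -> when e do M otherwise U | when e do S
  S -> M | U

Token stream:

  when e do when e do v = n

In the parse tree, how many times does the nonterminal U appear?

[S [U when e do [S [U when e do [S [M v = n]]]]]]

2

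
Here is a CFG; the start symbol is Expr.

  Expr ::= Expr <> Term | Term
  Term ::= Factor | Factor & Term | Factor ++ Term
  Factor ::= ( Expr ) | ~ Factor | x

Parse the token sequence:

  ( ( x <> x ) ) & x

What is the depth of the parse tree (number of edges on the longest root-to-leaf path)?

10

[Expr [Term [Factor ( [Expr [Term [Factor ( [Expr [Expr [Term [Factor x]]] <> [Term [Factor x]]] )]]] )] & [Term [Factor x]]]]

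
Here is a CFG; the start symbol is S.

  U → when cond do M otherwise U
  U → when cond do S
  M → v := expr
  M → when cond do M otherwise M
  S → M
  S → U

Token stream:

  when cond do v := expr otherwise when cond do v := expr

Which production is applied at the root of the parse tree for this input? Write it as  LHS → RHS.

S → U

[S [U when cond do [M v := expr] otherwise [U when cond do [S [M v := expr]]]]]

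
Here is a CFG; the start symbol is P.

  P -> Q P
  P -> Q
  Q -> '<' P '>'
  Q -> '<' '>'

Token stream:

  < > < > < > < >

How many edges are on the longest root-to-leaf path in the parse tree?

[P [Q < >] [P [Q < >] [P [Q < >] [P [Q < >]]]]]

5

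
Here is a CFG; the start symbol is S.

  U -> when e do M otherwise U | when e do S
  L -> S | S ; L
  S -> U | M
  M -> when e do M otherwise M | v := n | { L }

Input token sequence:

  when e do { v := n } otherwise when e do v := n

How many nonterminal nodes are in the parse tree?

[S [U when e do [M { [L [S [M v := n]]] }] otherwise [U when e do [S [M v := n]]]]]

9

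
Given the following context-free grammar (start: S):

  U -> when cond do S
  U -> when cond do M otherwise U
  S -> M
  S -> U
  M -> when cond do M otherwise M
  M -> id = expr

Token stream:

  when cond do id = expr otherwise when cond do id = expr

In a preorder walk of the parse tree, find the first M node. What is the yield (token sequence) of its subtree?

[S [U when cond do [M id = expr] otherwise [U when cond do [S [M id = expr]]]]]

id = expr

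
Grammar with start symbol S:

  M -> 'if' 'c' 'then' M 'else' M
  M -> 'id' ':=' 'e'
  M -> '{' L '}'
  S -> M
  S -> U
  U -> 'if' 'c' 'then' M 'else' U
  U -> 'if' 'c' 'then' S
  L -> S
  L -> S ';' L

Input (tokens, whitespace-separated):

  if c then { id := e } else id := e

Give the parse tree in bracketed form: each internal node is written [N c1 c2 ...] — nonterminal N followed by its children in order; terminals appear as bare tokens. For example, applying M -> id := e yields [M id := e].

[S [M if c then [M { [L [S [M id := e]]] }] else [M id := e]]]

S
M
if c then M else M
if c then { L } else M
if c then { S } else M
if c then { M } else M
if c then { id := e } else M
if c then { id := e } else id := e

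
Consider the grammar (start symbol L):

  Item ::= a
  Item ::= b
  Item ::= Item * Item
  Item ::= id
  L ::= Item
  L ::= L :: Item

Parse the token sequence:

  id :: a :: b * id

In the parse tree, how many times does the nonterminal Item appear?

[L [L [L [Item id]] :: [Item a]] :: [Item [Item b] * [Item id]]]

5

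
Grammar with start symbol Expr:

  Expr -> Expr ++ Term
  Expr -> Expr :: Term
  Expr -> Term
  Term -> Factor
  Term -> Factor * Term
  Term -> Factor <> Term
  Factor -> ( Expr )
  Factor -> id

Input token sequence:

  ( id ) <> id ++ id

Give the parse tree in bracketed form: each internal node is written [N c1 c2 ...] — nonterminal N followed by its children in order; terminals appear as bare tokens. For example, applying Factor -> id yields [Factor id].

Expr
Expr ++ Term
Term ++ Term
Factor <> Term ++ Term
( Expr ) <> Term ++ Term
( Term ) <> Term ++ Term
( Factor ) <> Term ++ Term
( id ) <> Term ++ Term
( id ) <> Factor ++ Term
( id ) <> id ++ Term
( id ) <> id ++ Factor
( id ) <> id ++ id

[Expr [Expr [Term [Factor ( [Expr [Term [Factor id]]] )] <> [Term [Factor id]]]] ++ [Term [Factor id]]]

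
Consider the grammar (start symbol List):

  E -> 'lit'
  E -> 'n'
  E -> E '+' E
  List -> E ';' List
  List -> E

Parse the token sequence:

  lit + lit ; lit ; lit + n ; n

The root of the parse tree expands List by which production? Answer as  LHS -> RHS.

List -> E ';' List

[List [E [E lit] + [E lit]] ; [List [E lit] ; [List [E [E lit] + [E n]] ; [List [E n]]]]]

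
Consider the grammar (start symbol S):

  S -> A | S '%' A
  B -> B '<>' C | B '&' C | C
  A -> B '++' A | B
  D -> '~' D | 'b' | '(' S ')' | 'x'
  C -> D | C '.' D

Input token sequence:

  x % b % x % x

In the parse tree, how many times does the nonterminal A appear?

[S [S [S [S [A [B [C [D x]]]]] % [A [B [C [D b]]]]] % [A [B [C [D x]]]]] % [A [B [C [D x]]]]]

4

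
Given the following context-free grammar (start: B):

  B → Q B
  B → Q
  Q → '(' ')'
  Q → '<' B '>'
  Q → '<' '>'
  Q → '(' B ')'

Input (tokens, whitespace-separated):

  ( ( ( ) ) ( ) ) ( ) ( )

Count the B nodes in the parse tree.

[B [Q ( [B [Q ( [B [Q ( )]] )] [B [Q ( )]]] )] [B [Q ( )] [B [Q ( )]]]]

6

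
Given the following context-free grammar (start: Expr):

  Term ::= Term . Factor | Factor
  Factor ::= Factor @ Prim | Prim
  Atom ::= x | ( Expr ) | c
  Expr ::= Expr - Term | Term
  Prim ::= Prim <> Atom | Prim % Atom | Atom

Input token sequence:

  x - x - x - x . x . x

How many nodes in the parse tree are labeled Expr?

[Expr [Expr [Expr [Expr [Term [Factor [Prim [Atom x]]]]] - [Term [Factor [Prim [Atom x]]]]] - [Term [Factor [Prim [Atom x]]]]] - [Term [Term [Term [Factor [Prim [Atom x]]]] . [Factor [Prim [Atom x]]]] . [Factor [Prim [Atom x]]]]]

4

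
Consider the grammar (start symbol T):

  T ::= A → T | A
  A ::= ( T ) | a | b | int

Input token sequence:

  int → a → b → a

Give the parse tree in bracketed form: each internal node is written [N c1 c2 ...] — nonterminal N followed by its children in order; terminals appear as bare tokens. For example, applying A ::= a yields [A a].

T
A → T
int → T
int → A → T
int → a → T
int → a → A → T
int → a → b → T
int → a → b → A
int → a → b → a

[T [A int] → [T [A a] → [T [A b] → [T [A a]]]]]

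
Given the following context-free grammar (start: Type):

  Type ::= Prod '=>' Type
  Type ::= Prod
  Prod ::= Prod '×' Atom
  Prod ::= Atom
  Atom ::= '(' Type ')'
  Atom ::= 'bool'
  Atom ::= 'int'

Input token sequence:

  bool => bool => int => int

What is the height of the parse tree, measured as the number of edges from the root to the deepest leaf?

[Type [Prod [Atom bool]] => [Type [Prod [Atom bool]] => [Type [Prod [Atom int]] => [Type [Prod [Atom int]]]]]]

6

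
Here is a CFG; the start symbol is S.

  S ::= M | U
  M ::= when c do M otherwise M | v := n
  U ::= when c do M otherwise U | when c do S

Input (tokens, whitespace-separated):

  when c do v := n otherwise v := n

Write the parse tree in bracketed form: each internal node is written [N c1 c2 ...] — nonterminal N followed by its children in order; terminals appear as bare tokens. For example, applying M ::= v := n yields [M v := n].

S
M
when c do M otherwise M
when c do v := n otherwise M
when c do v := n otherwise v := n

[S [M when c do [M v := n] otherwise [M v := n]]]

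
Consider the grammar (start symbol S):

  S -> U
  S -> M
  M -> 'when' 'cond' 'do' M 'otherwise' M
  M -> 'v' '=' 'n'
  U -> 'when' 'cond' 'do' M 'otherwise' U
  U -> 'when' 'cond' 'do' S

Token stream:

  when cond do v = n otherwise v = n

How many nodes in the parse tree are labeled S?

[S [M when cond do [M v = n] otherwise [M v = n]]]

1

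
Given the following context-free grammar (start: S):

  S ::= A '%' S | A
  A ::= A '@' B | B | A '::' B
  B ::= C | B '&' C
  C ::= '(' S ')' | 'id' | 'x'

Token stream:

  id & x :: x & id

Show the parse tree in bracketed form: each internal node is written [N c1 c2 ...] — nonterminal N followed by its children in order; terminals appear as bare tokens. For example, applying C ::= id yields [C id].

S
A
A :: B
B :: B
B & C :: B
C & C :: B
id & C :: B
id & x :: B
id & x :: B & C
id & x :: C & C
id & x :: x & C
id & x :: x & id

[S [A [A [B [B [C id]] & [C x]]] :: [B [B [C x]] & [C id]]]]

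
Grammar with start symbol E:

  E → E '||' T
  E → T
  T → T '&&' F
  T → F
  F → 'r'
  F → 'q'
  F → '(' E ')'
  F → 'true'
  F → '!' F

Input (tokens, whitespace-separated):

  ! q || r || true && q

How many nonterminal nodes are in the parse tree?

[E [E [E [T [F ! [F q]]]] || [T [F r]]] || [T [T [F true]] && [F q]]]

12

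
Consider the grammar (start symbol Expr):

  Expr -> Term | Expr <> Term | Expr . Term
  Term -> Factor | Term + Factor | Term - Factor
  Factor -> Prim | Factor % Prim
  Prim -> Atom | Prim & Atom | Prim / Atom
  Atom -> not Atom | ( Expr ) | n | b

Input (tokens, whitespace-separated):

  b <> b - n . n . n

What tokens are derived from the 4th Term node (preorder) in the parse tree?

[Expr [Expr [Expr [Expr [Term [Factor [Prim [Atom b]]]]] <> [Term [Term [Factor [Prim [Atom b]]]] - [Factor [Prim [Atom n]]]]] . [Term [Factor [Prim [Atom n]]]]] . [Term [Factor [Prim [Atom n]]]]]

n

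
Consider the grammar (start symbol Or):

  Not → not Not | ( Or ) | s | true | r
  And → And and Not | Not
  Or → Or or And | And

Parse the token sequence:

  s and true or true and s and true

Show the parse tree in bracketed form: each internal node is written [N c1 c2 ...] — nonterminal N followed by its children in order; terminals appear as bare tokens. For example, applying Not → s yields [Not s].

[Or [Or [And [And [Not s]] and [Not true]]] or [And [And [And [Not true]] and [Not s]] and [Not true]]]

Or
Or or And
And or And
And and Not or And
Not and Not or And
s and Not or And
s and true or And
s and true or And and Not
s and true or And and Not and Not
s and true or Not and Not and Not
s and true or true and Not and Not
s and true or true and s and Not
s and true or true and s and true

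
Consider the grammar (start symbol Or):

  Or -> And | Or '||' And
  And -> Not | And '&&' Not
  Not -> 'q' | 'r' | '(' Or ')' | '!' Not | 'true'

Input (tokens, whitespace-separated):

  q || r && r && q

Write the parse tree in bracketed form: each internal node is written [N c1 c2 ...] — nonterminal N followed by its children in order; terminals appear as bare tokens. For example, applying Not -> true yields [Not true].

Or
Or || And
And || And
Not || And
q || And
q || And && Not
q || And && Not && Not
q || Not && Not && Not
q || r && Not && Not
q || r && r && Not
q || r && r && q

[Or [Or [And [Not q]]] || [And [And [And [Not r]] && [Not r]] && [Not q]]]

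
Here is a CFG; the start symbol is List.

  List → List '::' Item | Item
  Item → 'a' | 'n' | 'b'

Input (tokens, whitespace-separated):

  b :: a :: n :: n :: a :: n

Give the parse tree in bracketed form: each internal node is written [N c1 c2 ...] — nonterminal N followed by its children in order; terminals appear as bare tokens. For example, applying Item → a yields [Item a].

List
List :: Item
List :: Item :: Item
List :: Item :: Item :: Item
List :: Item :: Item :: Item :: Item
List :: Item :: Item :: Item :: Item :: Item
Item :: Item :: Item :: Item :: Item :: Item
b :: Item :: Item :: Item :: Item :: Item
b :: a :: Item :: Item :: Item :: Item
b :: a :: n :: Item :: Item :: Item
b :: a :: n :: n :: Item :: Item
b :: a :: n :: n :: a :: Item
b :: a :: n :: n :: a :: n

[List [List [List [List [List [List [Item b]] :: [Item a]] :: [Item n]] :: [Item n]] :: [Item a]] :: [Item n]]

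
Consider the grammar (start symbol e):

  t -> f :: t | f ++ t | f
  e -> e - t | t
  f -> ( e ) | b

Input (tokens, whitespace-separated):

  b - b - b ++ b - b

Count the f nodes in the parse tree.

[e [e [e [e [t [f b]]] - [t [f b]]] - [t [f b] ++ [t [f b]]]] - [t [f b]]]

5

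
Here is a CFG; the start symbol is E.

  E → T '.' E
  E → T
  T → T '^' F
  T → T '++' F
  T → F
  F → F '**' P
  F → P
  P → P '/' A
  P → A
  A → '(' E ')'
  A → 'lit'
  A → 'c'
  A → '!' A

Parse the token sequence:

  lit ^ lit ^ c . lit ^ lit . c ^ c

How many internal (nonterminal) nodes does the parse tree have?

31

[E [T [T [T [F [P [A lit]]]] ^ [F [P [A lit]]]] ^ [F [P [A c]]]] . [E [T [T [F [P [A lit]]]] ^ [F [P [A lit]]]] . [E [T [T [F [P [A c]]]] ^ [F [P [A c]]]]]]]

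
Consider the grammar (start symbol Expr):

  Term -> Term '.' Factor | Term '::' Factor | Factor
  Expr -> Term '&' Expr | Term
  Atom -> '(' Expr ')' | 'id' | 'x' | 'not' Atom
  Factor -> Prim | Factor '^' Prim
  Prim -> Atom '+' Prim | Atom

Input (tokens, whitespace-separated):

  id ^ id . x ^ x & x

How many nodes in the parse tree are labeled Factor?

5

[Expr [Term [Term [Factor [Factor [Prim [Atom id]]] ^ [Prim [Atom id]]]] . [Factor [Factor [Prim [Atom x]]] ^ [Prim [Atom x]]]] & [Expr [Term [Factor [Prim [Atom x]]]]]]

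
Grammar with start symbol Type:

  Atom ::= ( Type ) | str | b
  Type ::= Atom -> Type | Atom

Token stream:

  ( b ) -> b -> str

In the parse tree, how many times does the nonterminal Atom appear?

4

[Type [Atom ( [Type [Atom b]] )] -> [Type [Atom b] -> [Type [Atom str]]]]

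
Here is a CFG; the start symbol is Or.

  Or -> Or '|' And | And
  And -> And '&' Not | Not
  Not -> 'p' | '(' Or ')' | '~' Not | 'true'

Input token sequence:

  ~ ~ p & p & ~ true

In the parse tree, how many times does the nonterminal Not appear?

[Or [And [And [And [Not ~ [Not ~ [Not p]]]] & [Not p]] & [Not ~ [Not true]]]]

6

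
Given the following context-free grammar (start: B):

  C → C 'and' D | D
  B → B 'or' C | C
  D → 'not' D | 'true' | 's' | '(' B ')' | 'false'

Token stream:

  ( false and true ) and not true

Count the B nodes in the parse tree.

2

[B [C [C [D ( [B [C [C [D false]] and [D true]]] )]] and [D not [D true]]]]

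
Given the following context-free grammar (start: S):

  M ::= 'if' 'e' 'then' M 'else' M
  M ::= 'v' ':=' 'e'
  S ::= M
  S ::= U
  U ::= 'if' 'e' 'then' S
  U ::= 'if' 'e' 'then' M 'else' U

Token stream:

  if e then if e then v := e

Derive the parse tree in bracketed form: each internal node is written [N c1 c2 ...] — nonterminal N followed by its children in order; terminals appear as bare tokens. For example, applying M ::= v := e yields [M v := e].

[S [U if e then [S [U if e then [S [M v := e]]]]]]

S
U
if e then S
if e then U
if e then if e then S
if e then if e then M
if e then if e then v := e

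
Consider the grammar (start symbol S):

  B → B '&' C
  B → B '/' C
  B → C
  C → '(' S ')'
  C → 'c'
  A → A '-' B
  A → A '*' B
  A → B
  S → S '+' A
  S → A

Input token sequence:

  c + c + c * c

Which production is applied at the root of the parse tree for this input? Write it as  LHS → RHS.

[S [S [S [A [B [C c]]]] + [A [B [C c]]]] + [A [A [B [C c]]] * [B [C c]]]]

S → S '+' A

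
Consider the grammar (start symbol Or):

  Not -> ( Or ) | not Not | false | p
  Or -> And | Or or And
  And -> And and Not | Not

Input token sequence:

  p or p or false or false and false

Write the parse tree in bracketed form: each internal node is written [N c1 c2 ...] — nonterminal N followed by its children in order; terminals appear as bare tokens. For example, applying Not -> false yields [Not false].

[Or [Or [Or [Or [And [Not p]]] or [And [Not p]]] or [And [Not false]]] or [And [And [Not false]] and [Not false]]]

Or
Or or And
Or or And or And
Or or And or And or And
And or And or And or And
Not or And or And or And
p or And or And or And
p or Not or And or And
p or p or And or And
p or p or Not or And
p or p or false or And
p or p or false or And and Not
p or p or false or Not and Not
p or p or false or false and Not
p or p or false or false and false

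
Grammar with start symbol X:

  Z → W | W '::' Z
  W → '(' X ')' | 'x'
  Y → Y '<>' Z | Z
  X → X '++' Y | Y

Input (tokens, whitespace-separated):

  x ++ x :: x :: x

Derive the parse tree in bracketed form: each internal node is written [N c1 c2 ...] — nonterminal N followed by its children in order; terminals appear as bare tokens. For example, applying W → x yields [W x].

X
X ++ Y
Y ++ Y
Z ++ Y
W ++ Y
x ++ Y
x ++ Z
x ++ W :: Z
x ++ x :: Z
x ++ x :: W :: Z
x ++ x :: x :: Z
x ++ x :: x :: W
x ++ x :: x :: x

[X [X [Y [Z [W x]]]] ++ [Y [Z [W x] :: [Z [W x] :: [Z [W x]]]]]]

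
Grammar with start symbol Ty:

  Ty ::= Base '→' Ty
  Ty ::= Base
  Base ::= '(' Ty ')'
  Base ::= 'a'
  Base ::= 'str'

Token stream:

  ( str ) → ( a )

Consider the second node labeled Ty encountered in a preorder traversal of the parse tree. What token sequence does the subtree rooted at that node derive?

[Ty [Base ( [Ty [Base str]] )] → [Ty [Base ( [Ty [Base a]] )]]]

str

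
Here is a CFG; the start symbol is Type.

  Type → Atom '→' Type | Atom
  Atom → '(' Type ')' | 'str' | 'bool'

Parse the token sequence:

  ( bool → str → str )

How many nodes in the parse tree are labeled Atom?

4

[Type [Atom ( [Type [Atom bool] → [Type [Atom str] → [Type [Atom str]]]] )]]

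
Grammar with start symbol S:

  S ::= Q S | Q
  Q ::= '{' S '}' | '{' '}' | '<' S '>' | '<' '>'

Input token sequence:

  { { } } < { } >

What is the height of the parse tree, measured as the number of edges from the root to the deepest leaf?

5

[S [Q { [S [Q { }]] }] [S [Q < [S [Q { }]] >]]]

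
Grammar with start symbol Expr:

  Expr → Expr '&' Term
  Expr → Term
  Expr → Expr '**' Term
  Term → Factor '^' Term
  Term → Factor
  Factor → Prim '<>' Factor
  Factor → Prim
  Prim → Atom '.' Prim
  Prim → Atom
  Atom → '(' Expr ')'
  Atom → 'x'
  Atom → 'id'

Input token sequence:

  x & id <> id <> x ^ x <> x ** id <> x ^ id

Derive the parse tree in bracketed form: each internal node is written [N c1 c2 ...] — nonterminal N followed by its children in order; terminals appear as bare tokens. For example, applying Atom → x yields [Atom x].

[Expr [Expr [Expr [Term [Factor [Prim [Atom x]]]]] & [Term [Factor [Prim [Atom id]] <> [Factor [Prim [Atom id]] <> [Factor [Prim [Atom x]]]]] ^ [Term [Factor [Prim [Atom x]] <> [Factor [Prim [Atom x]]]]]]] ** [Term [Factor [Prim [Atom id]] <> [Factor [Prim [Atom x]]]] ^ [Term [Factor [Prim [Atom id]]]]]]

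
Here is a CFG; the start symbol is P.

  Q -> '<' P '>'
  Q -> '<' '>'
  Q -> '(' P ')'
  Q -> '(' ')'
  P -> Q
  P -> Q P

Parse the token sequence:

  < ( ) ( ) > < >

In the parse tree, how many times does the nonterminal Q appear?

4

[P [Q < [P [Q ( )] [P [Q ( )]]] >] [P [Q < >]]]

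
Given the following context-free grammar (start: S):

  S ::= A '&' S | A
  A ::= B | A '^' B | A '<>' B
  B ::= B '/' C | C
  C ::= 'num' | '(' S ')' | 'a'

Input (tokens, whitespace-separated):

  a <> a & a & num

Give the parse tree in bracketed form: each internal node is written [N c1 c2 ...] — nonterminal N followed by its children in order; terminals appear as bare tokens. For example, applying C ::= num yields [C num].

S
A & S
A <> B & S
B <> B & S
C <> B & S
a <> B & S
a <> C & S
a <> a & S
a <> a & A & S
a <> a & B & S
a <> a & C & S
a <> a & a & S
a <> a & a & A
a <> a & a & B
a <> a & a & C
a <> a & a & num

[S [A [A [B [C a]]] <> [B [C a]]] & [S [A [B [C a]]] & [S [A [B [C num]]]]]]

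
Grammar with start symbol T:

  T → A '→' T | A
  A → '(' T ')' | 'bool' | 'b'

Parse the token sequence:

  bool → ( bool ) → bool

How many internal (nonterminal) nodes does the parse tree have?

8

[T [A bool] → [T [A ( [T [A bool]] )] → [T [A bool]]]]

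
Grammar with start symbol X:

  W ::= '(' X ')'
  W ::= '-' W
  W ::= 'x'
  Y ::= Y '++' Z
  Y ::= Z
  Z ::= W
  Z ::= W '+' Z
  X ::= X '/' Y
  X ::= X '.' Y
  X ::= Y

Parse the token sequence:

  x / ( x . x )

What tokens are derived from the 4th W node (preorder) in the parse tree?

x

[X [X [Y [Z [W x]]]] / [Y [Z [W ( [X [X [Y [Z [W x]]]] . [Y [Z [W x]]]] )]]]]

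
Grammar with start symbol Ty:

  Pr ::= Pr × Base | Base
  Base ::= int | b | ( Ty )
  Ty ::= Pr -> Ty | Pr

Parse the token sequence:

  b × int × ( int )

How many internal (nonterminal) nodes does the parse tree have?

[Ty [Pr [Pr [Pr [Base b]] × [Base int]] × [Base ( [Ty [Pr [Base int]]] )]]]

10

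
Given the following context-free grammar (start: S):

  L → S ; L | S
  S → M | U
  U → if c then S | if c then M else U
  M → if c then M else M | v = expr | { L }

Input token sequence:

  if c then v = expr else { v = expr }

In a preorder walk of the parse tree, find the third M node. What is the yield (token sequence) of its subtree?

[S [M if c then [M v = expr] else [M { [L [S [M v = expr]]] }]]]

{ v = expr }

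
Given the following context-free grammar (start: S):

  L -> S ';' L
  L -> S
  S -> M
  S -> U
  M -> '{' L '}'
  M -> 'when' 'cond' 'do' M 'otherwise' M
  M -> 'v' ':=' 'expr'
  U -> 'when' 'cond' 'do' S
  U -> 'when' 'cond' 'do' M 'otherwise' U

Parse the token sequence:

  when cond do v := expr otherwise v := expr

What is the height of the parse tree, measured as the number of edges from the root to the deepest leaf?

3

[S [M when cond do [M v := expr] otherwise [M v := expr]]]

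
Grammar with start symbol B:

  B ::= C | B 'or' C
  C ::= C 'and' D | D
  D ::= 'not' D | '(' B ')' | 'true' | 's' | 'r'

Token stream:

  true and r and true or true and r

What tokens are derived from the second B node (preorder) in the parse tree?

true and r and true

[B [B [C [C [C [D true]] and [D r]] and [D true]]] or [C [C [D true]] and [D r]]]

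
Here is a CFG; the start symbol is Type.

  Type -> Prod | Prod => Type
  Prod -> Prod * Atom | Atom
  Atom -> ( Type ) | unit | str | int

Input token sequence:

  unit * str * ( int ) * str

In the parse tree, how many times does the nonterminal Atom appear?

5

[Type [Prod [Prod [Prod [Prod [Atom unit]] * [Atom str]] * [Atom ( [Type [Prod [Atom int]]] )]] * [Atom str]]]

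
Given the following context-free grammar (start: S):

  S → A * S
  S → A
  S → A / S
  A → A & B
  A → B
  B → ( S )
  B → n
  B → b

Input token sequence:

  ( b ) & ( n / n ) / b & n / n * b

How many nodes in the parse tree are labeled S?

[S [A [A [B ( [S [A [B b]]] )]] & [B ( [S [A [B n]] / [S [A [B n]]]] )]] / [S [A [A [B b]] & [B n]] / [S [A [B n]] * [S [A [B b]]]]]]

7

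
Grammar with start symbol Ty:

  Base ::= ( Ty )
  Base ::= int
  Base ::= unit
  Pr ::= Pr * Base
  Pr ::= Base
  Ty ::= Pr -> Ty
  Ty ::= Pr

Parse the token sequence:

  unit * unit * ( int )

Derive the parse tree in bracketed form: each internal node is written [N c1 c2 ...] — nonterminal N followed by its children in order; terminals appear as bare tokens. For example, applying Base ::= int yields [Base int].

Ty
Pr
Pr * Base
Pr * Base * Base
Base * Base * Base
unit * Base * Base
unit * unit * Base
unit * unit * ( Ty )
unit * unit * ( Pr )
unit * unit * ( Base )
unit * unit * ( int )

[Ty [Pr [Pr [Pr [Base unit]] * [Base unit]] * [Base ( [Ty [Pr [Base int]]] )]]]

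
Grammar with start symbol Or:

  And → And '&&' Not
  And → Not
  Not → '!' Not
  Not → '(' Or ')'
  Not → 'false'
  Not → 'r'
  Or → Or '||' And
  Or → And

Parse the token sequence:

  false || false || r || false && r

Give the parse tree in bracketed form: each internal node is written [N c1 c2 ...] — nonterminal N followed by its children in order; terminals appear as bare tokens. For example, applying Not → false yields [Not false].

[Or [Or [Or [Or [And [Not false]]] || [And [Not false]]] || [And [Not r]]] || [And [And [Not false]] && [Not r]]]

Or
Or || And
Or || And || And
Or || And || And || And
And || And || And || And
Not || And || And || And
false || And || And || And
false || Not || And || And
false || false || And || And
false || false || Not || And
false || false || r || And
false || false || r || And && Not
false || false || r || Not && Not
false || false || r || false && Not
false || false || r || false && r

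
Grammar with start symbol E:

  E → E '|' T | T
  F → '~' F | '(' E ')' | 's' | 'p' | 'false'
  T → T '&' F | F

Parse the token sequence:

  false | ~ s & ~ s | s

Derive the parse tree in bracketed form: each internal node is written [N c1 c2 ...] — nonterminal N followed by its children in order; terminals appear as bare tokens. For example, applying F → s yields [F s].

[E [E [E [T [F false]]] | [T [T [F ~ [F s]]] & [F ~ [F s]]]] | [T [F s]]]

E
E | T
E | T | T
T | T | T
F | T | T
false | T | T
false | T & F | T
false | F & F | T
false | ~ F & F | T
false | ~ s & F | T
false | ~ s & ~ F | T
false | ~ s & ~ s | T
false | ~ s & ~ s | F
false | ~ s & ~ s | s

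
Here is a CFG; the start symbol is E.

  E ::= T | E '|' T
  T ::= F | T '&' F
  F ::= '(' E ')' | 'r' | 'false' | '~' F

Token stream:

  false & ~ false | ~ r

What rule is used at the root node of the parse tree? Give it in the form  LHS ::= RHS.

E ::= E '|' T

[E [E [T [T [F false]] & [F ~ [F false]]]] | [T [F ~ [F r]]]]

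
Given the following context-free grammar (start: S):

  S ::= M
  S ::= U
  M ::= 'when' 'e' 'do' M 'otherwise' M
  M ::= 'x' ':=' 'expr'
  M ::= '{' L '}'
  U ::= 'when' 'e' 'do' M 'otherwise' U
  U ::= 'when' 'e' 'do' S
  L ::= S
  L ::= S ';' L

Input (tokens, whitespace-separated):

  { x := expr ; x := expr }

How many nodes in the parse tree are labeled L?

2

[S [M { [L [S [M x := expr]] ; [L [S [M x := expr]]]] }]]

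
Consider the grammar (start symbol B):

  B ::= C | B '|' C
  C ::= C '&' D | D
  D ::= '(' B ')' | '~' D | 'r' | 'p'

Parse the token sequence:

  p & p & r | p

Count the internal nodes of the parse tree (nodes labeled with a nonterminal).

10

[B [B [C [C [C [D p]] & [D p]] & [D r]]] | [C [D p]]]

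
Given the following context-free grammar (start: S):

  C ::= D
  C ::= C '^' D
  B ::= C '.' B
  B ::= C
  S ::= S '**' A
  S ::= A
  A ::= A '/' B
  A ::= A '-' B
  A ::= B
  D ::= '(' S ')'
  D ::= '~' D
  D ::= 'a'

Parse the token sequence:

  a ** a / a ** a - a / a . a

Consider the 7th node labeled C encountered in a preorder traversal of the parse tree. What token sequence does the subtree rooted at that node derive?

[S [S [S [A [B [C [D a]]]]] ** [A [A [B [C [D a]]]] / [B [C [D a]]]]] ** [A [A [A [B [C [D a]]]] - [B [C [D a]]]] / [B [C [D a]] . [B [C [D a]]]]]]

a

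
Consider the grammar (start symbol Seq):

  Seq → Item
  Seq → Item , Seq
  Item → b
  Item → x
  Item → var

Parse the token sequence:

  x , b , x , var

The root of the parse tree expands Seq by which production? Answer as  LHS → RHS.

Seq → Item , Seq

[Seq [Item x] , [Seq [Item b] , [Seq [Item x] , [Seq [Item var]]]]]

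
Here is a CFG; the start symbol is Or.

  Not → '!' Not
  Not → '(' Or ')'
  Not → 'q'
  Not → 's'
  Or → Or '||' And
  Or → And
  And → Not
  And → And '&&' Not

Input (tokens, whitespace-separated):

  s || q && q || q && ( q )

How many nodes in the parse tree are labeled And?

6

[Or [Or [Or [And [Not s]]] || [And [And [Not q]] && [Not q]]] || [And [And [Not q]] && [Not ( [Or [And [Not q]]] )]]]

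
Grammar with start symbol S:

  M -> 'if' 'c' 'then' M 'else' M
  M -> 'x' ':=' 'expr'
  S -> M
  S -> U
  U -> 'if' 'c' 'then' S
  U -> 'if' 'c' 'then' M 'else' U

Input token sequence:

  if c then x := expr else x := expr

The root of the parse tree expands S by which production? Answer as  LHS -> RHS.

[S [M if c then [M x := expr] else [M x := expr]]]

S -> M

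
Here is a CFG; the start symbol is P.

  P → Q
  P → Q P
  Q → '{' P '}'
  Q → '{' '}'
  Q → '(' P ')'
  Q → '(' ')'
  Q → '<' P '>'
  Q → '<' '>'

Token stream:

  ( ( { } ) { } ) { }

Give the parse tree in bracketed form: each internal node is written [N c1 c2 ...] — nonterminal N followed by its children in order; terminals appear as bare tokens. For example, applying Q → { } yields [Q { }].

[P [Q ( [P [Q ( [P [Q { }]] )] [P [Q { }]]] )] [P [Q { }]]]

P
Q P
( P ) P
( Q P ) P
( ( P ) P ) P
( ( Q ) P ) P
( ( { } ) P ) P
( ( { } ) Q ) P
( ( { } ) { } ) P
( ( { } ) { } ) Q
( ( { } ) { } ) { }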